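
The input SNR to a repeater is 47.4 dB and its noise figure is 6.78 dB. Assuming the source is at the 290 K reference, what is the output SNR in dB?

40.62 dB

By definition F = SNR_in/SNR_out, so in dB: SNR_out = SNR_in − NF
SNR_out = 47.4 − 6.78 = 40.62 dB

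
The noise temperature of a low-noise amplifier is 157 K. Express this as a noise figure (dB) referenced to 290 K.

F = 1 + T_e/T₀ = 1 + 157/290 = 1.54138
NF = 10 log₁₀(1.54138) = 1.88 dB

1.88 dB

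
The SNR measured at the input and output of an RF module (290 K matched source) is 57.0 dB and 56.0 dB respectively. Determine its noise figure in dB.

NF (dB) = SNR_in(dB) − SNR_out(dB) when the source is at T₀
NF = 57.0 − 56.0 = 1.0 dB

1.0 dB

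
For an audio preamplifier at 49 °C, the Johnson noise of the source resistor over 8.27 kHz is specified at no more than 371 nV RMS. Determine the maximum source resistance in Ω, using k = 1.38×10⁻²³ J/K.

T = 49 °C + 273.15 = 322.15 K
Johnson–Nyquist: V_n = √(4kTRB) ⇒ R = V_n² / (4kTB)
4kTB = 4 × 1.38×10⁻²³ × 322.15 × 8.27×10³ = 1.47×10⁻¹⁶
R = (3.71×10⁻⁷)² / 1.47×10⁻¹⁶ = 9.36×10² Ω = 936 Ω

936 Ω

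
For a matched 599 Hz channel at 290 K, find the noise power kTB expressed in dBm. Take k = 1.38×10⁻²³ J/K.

P_n = kTB = 1.38×10⁻²³ × 290 × 5.99×10² = 2.40×10⁻¹⁸ W
In dBm: 10 log₁₀(2.40×10⁻¹⁸ / 10⁻³) = −146.2 dBm

−146.2 dBm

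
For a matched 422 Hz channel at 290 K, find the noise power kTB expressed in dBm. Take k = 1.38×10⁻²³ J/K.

−147.7 dBm

P_n = kTB = 1.38×10⁻²³ × 290 × 4.22×10² = 1.69×10⁻¹⁸ W
In dBm: 10 log₁₀(1.69×10⁻¹⁸ / 10⁻³) = −147.7 dBm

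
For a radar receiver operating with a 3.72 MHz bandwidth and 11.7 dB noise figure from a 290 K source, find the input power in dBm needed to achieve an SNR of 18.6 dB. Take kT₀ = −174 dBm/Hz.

Sensitivity = −174 + 10 log₁₀(B) + NF + SNR_min
= −174 + 65.71 + 11.7 + 18.6
= −77.99 dBm → −78.0 dBm

−78.0 dBm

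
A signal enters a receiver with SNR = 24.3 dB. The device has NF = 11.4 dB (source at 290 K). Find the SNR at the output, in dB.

12.9 dB

By definition F = SNR_in/SNR_out, so in dB: SNR_out = SNR_in − NF
SNR_out = 24.3 − 11.4 = 12.9 dB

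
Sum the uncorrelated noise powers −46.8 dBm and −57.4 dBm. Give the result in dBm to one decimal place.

Convert to linear, add, convert back:
P₁ = 2.09×10⁻⁸ W, P₂ = 1.82×10⁻⁹ W
P_tot = 2.27×10⁻⁸ W → 10 log₁₀(P_tot / 10⁻³) = −46.4 dBm

−46.4 dBm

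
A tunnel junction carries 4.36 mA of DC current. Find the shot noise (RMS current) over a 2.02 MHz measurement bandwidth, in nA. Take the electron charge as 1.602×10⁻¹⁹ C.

I_n = √(2qI·B)
2qI·B = 2 × 1.602×10⁻¹⁹ × 4.36×10⁻³ × 2.02×10⁶ = 2.82×10⁻¹⁵ A²
I_n = √(2.82×10⁻¹⁵) = 5.31×10⁻⁸ A = 53.1 nA

53.1 nA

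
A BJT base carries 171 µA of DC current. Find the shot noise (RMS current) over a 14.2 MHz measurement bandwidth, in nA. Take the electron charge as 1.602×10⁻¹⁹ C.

27.9 nA

I_n = √(2qI·B)
2qI·B = 2 × 1.602×10⁻¹⁹ × 1.71×10⁻⁴ × 1.42×10⁷ = 7.78×10⁻¹⁶ A²
I_n = √(7.78×10⁻¹⁶) = 2.79×10⁻⁸ A = 27.9 nA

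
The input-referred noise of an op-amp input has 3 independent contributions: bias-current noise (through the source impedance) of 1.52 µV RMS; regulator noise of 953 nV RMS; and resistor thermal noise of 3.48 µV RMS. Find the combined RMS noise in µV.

3.92 µV

Uncorrelated sources add in power (mean-square): V_tot = √(ΣV_i²)
V_tot = √[(1.52×10⁻⁶)² + (9.53×10⁻⁷)² + (3.48×10⁻⁶)²] = 3.92×10⁻⁶ V = 3.92 µV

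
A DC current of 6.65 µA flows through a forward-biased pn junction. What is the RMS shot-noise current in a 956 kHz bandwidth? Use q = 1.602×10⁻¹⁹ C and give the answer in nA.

1.43 nA

I_n = √(2qI·B)
2qI·B = 2 × 1.602×10⁻¹⁹ × 6.65×10⁻⁶ × 9.56×10⁵ = 2.04×10⁻¹⁸ A²
I_n = √(2.04×10⁻¹⁸) = 1.43×10⁻⁹ A = 1.43 nA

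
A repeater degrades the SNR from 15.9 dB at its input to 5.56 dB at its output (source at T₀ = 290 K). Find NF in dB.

10.34 dB

NF (dB) = SNR_in(dB) − SNR_out(dB) when the source is at T₀
NF = 15.9 − 5.56 = 10.34 dB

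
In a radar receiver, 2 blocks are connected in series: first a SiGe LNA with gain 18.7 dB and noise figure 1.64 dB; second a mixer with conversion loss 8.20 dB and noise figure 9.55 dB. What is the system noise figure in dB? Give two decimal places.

1.95 dB

Convert to linear (a loss of L dB is a gain of −L dB): F_i = 10^(NF_i/10), G_i = 10^(G_i,dB/10)
  Stage 1: F_1 = 10^(1.64/10) = 1.459, G_1 = 10^(18.7/10) = 74.13
  Stage 2: F_2 = 10^(9.55/10) = 9.016, G_2 = 10^(−8.20/10) = 0.1514
Friis cascade:
  F = 1.459 + (9.016 − 1)/74.13 = 1.567
NF = 10 log₁₀(1.567) = 1.95 dB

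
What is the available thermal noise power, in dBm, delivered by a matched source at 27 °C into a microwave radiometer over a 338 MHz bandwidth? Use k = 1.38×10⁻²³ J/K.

−88.5 dBm

T = 27 °C + 273.15 = 300.15 K
P_n = kTB = 1.38×10⁻²³ × 300.15 × 3.38×10⁸ = 1.40×10⁻¹² W
In dBm: 10 log₁₀(1.40×10⁻¹² / 10⁻³) = −88.5 dBm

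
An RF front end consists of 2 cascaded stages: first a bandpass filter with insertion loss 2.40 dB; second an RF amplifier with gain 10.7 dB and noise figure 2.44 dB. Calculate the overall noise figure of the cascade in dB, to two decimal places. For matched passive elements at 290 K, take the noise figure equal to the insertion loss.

4.84 dB

Convert to linear (a loss of L dB is a gain of −L dB): F_i = 10^(NF_i/10), G_i = 10^(G_i,dB/10)
  Stage 1: F_1 = 10^(2.40/10) = 1.738, G_1 = 10^(−2.40/10) = 0.5754
  Stage 2: F_2 = 10^(2.44/10) = 1.754, G_2 = 10^(10.7/10) = 11.75
Friis cascade:
  F = 1.738 + (1.754 − 1)/0.5754 = 3.048
NF = 10 log₁₀(3.048) = 4.84 dB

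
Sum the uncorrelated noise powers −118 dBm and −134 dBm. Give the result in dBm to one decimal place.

−117.9 dBm

Convert to linear, add, convert back:
P₁ = 1.58×10⁻¹⁵ W, P₂ = 3.98×10⁻¹⁷ W
P_tot = 1.62×10⁻¹⁵ W → 10 log₁₀(P_tot / 10⁻³) = −117.9 dBm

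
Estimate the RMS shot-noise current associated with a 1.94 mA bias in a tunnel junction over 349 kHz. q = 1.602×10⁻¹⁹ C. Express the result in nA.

14.7 nA

I_n = √(2qI·B)
2qI·B = 2 × 1.602×10⁻¹⁹ × 1.94×10⁻³ × 3.49×10⁵ = 2.17×10⁻¹⁶ A²
I_n = √(2.17×10⁻¹⁶) = 1.47×10⁻⁸ A = 14.7 nA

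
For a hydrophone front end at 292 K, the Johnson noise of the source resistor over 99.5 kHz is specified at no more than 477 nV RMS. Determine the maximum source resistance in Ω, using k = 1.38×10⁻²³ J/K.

Johnson–Nyquist: V_n = √(4kTRB) ⇒ R = V_n² / (4kTB)
4kTB = 4 × 1.38×10⁻²³ × 292 × 9.95×10⁴ = 1.60×10⁻¹⁵
R = (4.77×10⁻⁷)² / 1.60×10⁻¹⁵ = 1.42×10² Ω = 142 Ω

142 Ω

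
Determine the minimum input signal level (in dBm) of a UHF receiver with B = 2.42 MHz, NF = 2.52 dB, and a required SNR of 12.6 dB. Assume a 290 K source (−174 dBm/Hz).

Sensitivity = −174 + 10 log₁₀(B) + NF + SNR_min
= −174 + 63.84 + 2.52 + 12.6
= −95.04 dBm → −95.0 dBm

−95.0 dBm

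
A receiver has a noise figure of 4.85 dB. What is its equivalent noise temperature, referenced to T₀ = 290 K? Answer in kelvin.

F = 10^(4.85/10) = 3.05492
T_e = (F − 1)·T₀ = (3.05492 − 1) × 290 = 596 K

596 K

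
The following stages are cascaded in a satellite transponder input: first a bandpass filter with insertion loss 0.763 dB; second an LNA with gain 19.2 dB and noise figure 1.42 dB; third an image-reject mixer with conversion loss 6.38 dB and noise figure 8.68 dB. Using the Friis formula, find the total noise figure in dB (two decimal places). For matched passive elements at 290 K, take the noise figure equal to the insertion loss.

2.42 dB

Convert to linear (a loss of L dB is a gain of −L dB): F_i = 10^(NF_i/10), G_i = 10^(G_i,dB/10)
  Stage 1: F_1 = 10^(0.763/10) = 1.192, G_1 = 10^(−0.763/10) = 0.8389
  Stage 2: F_2 = 10^(1.42/10) = 1.387, G_2 = 10^(19.2/10) = 83.18
  Stage 3: F_3 = 10^(8.68/10) = 7.379, G_3 = 10^(−6.38/10) = 0.2301
Friis cascade:
  F = 1.192 + (1.387 − 1)/0.8389 + (7.379 − 1)/69.78 = 1.745
NF = 10 log₁₀(1.745) = 2.42 dB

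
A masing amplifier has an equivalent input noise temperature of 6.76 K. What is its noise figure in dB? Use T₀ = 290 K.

0.100 dB

F = 1 + T_e/T₀ = 1 + 6.76/290 = 1.02331
NF = 10 log₁₀(1.02331) = 0.100 dB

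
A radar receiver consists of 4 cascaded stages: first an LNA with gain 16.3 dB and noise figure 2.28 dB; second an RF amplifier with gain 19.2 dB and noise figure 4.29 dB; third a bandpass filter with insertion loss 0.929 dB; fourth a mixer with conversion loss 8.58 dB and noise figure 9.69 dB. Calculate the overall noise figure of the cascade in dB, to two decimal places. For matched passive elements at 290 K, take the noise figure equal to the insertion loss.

Convert to linear (a loss of L dB is a gain of −L dB): F_i = 10^(NF_i/10), G_i = 10^(G_i,dB/10)
  Stage 1: F_1 = 10^(2.28/10) = 1.690, G_1 = 10^(16.3/10) = 42.66
  Stage 2: F_2 = 10^(4.29/10) = 2.685, G_2 = 10^(19.2/10) = 83.18
  Stage 3: F_3 = 10^(0.929/10) = 1.239, G_3 = 10^(−0.929/10) = 0.8074
  Stage 4: F_4 = 10^(9.69/10) = 9.311, G_4 = 10^(−8.58/10) = 0.1387
Friis cascade:
  F = 1.690 + (2.685 − 1)/42.66 + (1.239 − 1)/3548 + (9.311 − 1)/2865 = 1.733
NF = 10 log₁₀(1.733) = 2.39 dB

2.39 dB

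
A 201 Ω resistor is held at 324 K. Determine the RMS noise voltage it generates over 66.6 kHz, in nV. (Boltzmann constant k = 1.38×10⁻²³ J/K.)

489 nV

V_n = √(4kTRB)
4kTRB = 4 × 1.38×10⁻²³ × 324 × 2.01×10² × 6.66×10⁴ = 2.39×10⁻¹³ V²
V_n = √(2.39×10⁻¹³) = 4.89×10⁻⁷ V = 489 nV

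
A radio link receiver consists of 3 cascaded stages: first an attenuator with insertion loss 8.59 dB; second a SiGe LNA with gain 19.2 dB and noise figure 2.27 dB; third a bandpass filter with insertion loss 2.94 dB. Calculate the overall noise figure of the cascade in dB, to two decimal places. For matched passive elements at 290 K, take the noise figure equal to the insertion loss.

10.89 dB

Convert to linear (a loss of L dB is a gain of −L dB): F_i = 10^(NF_i/10), G_i = 10^(G_i,dB/10)
  Stage 1: F_1 = 10^(8.59/10) = 7.228, G_1 = 10^(−8.59/10) = 0.1384
  Stage 2: F_2 = 10^(2.27/10) = 1.687, G_2 = 10^(19.2/10) = 83.18
  Stage 3: F_3 = 10^(2.94/10) = 1.968, G_3 = 10^(−2.94/10) = 0.5082
Friis cascade:
  F = 7.228 + (1.687 − 1)/0.1384 + (1.968 − 1)/11.51 = 12.27
NF = 10 log₁₀(12.27) = 10.89 dB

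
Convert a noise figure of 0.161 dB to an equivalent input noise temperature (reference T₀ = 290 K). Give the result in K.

F = 10^(0.161/10) = 1.03777
T_e = (F − 1)·T₀ = (1.03777 − 1) × 290 = 11.0 K

11.0 K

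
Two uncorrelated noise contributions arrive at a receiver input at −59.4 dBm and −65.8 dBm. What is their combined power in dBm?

Convert to linear, add, convert back:
P₁ = 1.15×10⁻⁹ W, P₂ = 2.63×10⁻¹⁰ W
P_tot = 1.41×10⁻⁹ W → 10 log₁₀(P_tot / 10⁻³) = −58.5 dBm

−58.5 dBm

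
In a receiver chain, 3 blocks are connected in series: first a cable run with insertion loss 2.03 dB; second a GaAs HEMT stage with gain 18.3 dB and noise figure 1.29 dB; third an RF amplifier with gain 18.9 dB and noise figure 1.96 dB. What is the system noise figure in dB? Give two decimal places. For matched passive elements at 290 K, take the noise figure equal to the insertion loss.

Convert to linear (a loss of L dB is a gain of −L dB): F_i = 10^(NF_i/10), G_i = 10^(G_i,dB/10)
  Stage 1: F_1 = 10^(2.03/10) = 1.596, G_1 = 10^(−2.03/10) = 0.6266
  Stage 2: F_2 = 10^(1.29/10) = 1.346, G_2 = 10^(18.3/10) = 67.61
  Stage 3: F_3 = 10^(1.96/10) = 1.570, G_3 = 10^(18.9/10) = 77.62
Friis cascade:
  F = 1.596 + (1.346 − 1)/0.6266 + (1.570 − 1)/42.36 = 2.161
NF = 10 log₁₀(2.161) = 3.35 dB

3.35 dB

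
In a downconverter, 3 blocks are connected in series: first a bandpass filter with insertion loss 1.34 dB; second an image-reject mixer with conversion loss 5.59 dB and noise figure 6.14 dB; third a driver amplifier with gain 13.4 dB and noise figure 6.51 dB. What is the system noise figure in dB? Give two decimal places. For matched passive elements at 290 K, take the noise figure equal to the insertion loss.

13.57 dB

Convert to linear (a loss of L dB is a gain of −L dB): F_i = 10^(NF_i/10), G_i = 10^(G_i,dB/10)
  Stage 1: F_1 = 10^(1.34/10) = 1.361, G_1 = 10^(−1.34/10) = 0.7345
  Stage 2: F_2 = 10^(6.14/10) = 4.111, G_2 = 10^(−5.59/10) = 0.2761
  Stage 3: F_3 = 10^(6.51/10) = 4.477, G_3 = 10^(13.4/10) = 21.88
Friis cascade:
  F = 1.361 + (4.111 − 1)/0.7345 + (4.477 − 1)/0.2028 = 22.75
NF = 10 log₁₀(22.75) = 13.57 dB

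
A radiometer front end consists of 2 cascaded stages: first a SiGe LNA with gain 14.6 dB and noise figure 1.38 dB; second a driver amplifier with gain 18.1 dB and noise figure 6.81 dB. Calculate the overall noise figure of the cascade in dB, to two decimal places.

1.78 dB

Convert to linear (a loss of L dB is a gain of −L dB): F_i = 10^(NF_i/10), G_i = 10^(G_i,dB/10)
  Stage 1: F_1 = 10^(1.38/10) = 1.374, G_1 = 10^(14.6/10) = 28.84
  Stage 2: F_2 = 10^(6.81/10) = 4.797, G_2 = 10^(18.1/10) = 64.57
Friis cascade:
  F = 1.374 + (4.797 − 1)/28.84 = 1.506
NF = 10 log₁₀(1.506) = 1.78 dB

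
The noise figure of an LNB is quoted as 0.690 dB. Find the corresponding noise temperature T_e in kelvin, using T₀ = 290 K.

49.9 K

F = 10^(0.690/10) = 1.1722
T_e = (F − 1)·T₀ = (1.1722 − 1) × 290 = 49.9 K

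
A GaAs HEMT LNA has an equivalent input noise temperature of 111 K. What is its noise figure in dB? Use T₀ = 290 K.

F = 1 + T_e/T₀ = 1 + 111/290 = 1.38276
NF = 10 log₁₀(1.38276) = 1.41 dB

1.41 dB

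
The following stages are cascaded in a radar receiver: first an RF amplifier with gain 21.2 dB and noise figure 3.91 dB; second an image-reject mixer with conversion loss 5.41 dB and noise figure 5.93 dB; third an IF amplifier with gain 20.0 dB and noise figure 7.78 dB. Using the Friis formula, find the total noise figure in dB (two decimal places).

Convert to linear (a loss of L dB is a gain of −L dB): F_i = 10^(NF_i/10), G_i = 10^(G_i,dB/10)
  Stage 1: F_1 = 10^(3.91/10) = 2.460, G_1 = 10^(21.2/10) = 131.8
  Stage 2: F_2 = 10^(5.93/10) = 3.917, G_2 = 10^(−5.41/10) = 0.2877
  Stage 3: F_3 = 10^(7.78/10) = 5.998, G_3 = 10^(20.0/10) = 100.0
Friis cascade:
  F = 2.460 + (3.917 − 1)/131.8 + (5.998 − 1)/37.93 = 2.614
NF = 10 log₁₀(2.614) = 4.17 dB

4.17 dB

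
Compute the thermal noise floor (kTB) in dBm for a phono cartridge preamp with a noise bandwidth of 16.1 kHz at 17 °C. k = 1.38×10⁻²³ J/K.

T = 17 °C + 273.15 = 290.15 K
P_n = kTB = 1.38×10⁻²³ × 290.15 × 1.61×10⁴ = 6.45×10⁻¹⁷ W
In dBm: 10 log₁₀(6.45×10⁻¹⁷ / 10⁻³) = −131.9 dBm

−131.9 dBm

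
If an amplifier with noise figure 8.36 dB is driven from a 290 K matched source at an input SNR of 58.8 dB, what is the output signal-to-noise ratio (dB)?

50.44 dB

By definition F = SNR_in/SNR_out, so in dB: SNR_out = SNR_in − NF
SNR_out = 58.8 − 8.36 = 50.44 dB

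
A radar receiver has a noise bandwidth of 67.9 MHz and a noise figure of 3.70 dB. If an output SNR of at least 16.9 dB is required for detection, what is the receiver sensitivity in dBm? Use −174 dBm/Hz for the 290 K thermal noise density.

−75.1 dBm

Sensitivity = −174 + 10 log₁₀(B) + NF + SNR_min
= −174 + 78.32 + 3.70 + 16.9
= −75.08 dBm → −75.1 dBm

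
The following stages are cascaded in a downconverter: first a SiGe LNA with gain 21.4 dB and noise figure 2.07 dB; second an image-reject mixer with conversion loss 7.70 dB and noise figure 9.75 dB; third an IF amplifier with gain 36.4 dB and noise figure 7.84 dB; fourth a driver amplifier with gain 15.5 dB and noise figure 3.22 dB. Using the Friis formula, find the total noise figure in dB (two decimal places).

2.76 dB

Convert to linear (a loss of L dB is a gain of −L dB): F_i = 10^(NF_i/10), G_i = 10^(G_i,dB/10)
  Stage 1: F_1 = 10^(2.07/10) = 1.611, G_1 = 10^(21.4/10) = 138.0
  Stage 2: F_2 = 10^(9.75/10) = 9.441, G_2 = 10^(−7.70/10) = 0.1698
  Stage 3: F_3 = 10^(7.84/10) = 6.081, G_3 = 10^(36.4/10) = 4365
  Stage 4: F_4 = 10^(3.22/10) = 2.099, G_4 = 10^(15.5/10) = 35.48
Friis cascade:
  F = 1.611 + (9.441 − 1)/138.0 + (6.081 − 1)/23.44 + (2.099 − 1)/1.023×10⁵ = 1.889
NF = 10 log₁₀(1.889) = 2.76 dB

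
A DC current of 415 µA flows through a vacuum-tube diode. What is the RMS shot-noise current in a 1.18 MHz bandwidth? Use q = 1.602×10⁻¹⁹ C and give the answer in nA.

12.5 nA

I_n = √(2qI·B)
2qI·B = 2 × 1.602×10⁻¹⁹ × 4.15×10⁻⁴ × 1.18×10⁶ = 1.57×10⁻¹⁶ A²
I_n = √(1.57×10⁻¹⁶) = 1.25×10⁻⁸ A = 12.5 nA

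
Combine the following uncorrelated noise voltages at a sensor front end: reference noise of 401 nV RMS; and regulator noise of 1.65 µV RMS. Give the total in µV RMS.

1.70 µV

Uncorrelated sources add in power (mean-square): V_tot = √(ΣV_i²)
V_tot = √[(4.01×10⁻⁷)² + (1.65×10⁻⁶)²] = 1.70×10⁻⁶ V = 1.70 µV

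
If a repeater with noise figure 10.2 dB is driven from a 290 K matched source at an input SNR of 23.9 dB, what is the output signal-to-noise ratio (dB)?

13.7 dB

By definition F = SNR_in/SNR_out, so in dB: SNR_out = SNR_in − NF
SNR_out = 23.9 − 10.2 = 13.7 dB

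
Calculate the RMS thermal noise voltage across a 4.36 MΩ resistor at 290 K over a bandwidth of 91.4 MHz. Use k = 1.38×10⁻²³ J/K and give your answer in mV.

V_n = √(4kTRB)
4kTRB = 4 × 1.38×10⁻²³ × 290 × 4.36×10⁶ × 9.14×10⁷ = 6.38×10⁻⁶ V²
V_n = √(6.38×10⁻⁶) = 2.53×10⁻³ V = 2.53 mV

2.53 mV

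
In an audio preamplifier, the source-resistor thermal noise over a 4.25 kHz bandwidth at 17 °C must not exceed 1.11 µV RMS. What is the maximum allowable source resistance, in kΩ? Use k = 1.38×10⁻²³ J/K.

T = 17 °C + 273.15 = 290.15 K
Johnson–Nyquist: V_n = √(4kTRB) ⇒ R = V_n² / (4kTB)
4kTB = 4 × 1.38×10⁻²³ × 290.15 × 4.25×10³ = 6.81×10⁻¹⁷
R = (1.11×10⁻⁶)² / 6.81×10⁻¹⁷ = 1.81×10⁴ Ω = 18.1 kΩ

18.1 kΩ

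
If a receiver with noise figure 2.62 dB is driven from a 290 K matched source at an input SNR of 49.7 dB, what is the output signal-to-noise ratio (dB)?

47.08 dB

By definition F = SNR_in/SNR_out, so in dB: SNR_out = SNR_in − NF
SNR_out = 49.7 − 2.62 = 47.08 dB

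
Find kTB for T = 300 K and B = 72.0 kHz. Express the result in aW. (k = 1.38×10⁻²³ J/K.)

P_n = kTB = 1.38×10⁻²³ × 300 × 7.20×10⁴ = 2.98×10⁻¹⁶ W = 298 aW

298 aW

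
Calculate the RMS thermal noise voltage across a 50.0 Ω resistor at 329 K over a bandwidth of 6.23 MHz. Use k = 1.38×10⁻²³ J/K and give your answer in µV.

2.38 µV

V_n = √(4kTRB)
4kTRB = 4 × 1.38×10⁻²³ × 329 × 5.00×10¹ × 6.23×10⁶ = 5.66×10⁻¹² V²
V_n = √(5.66×10⁻¹²) = 2.38×10⁻⁶ V = 2.38 µV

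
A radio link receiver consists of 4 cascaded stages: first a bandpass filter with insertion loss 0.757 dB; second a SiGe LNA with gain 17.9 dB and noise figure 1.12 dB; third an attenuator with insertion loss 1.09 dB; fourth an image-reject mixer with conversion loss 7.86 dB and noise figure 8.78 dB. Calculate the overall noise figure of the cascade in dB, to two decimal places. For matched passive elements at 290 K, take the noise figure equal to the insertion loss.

Convert to linear (a loss of L dB is a gain of −L dB): F_i = 10^(NF_i/10), G_i = 10^(G_i,dB/10)
  Stage 1: F_1 = 10^(0.757/10) = 1.190, G_1 = 10^(−0.757/10) = 0.8400
  Stage 2: F_2 = 10^(1.12/10) = 1.294, G_2 = 10^(17.9/10) = 61.66
  Stage 3: F_3 = 10^(1.09/10) = 1.285, G_3 = 10^(−1.09/10) = 0.7780
  Stage 4: F_4 = 10^(8.78/10) = 7.551, G_4 = 10^(−7.86/10) = 0.1637
Friis cascade:
  F = 1.190 + (1.294 − 1)/0.8400 + (1.285 − 1)/51.80 + (7.551 − 1)/40.30 = 1.709
NF = 10 log₁₀(1.709) = 2.33 dB

2.33 dB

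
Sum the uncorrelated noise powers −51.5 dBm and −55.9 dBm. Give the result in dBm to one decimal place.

Convert to linear, add, convert back:
P₁ = 7.08×10⁻⁹ W, P₂ = 2.57×10⁻⁹ W
P_tot = 9.65×10⁻⁹ W → 10 log₁₀(P_tot / 10⁻³) = −50.2 dBm

−50.2 dBm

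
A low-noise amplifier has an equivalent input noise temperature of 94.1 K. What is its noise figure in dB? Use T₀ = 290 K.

F = 1 + T_e/T₀ = 1 + 94.1/290 = 1.32448
NF = 10 log₁₀(1.32448) = 1.22 dB

1.22 dB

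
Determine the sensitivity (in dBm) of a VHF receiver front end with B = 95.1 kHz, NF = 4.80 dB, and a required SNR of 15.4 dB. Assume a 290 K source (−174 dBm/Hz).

−104.0 dBm

Sensitivity = −174 + 10 log₁₀(B) + NF + SNR_min
= −174 + 49.78 + 4.80 + 15.4
= −104.02 dBm → −104.0 dBm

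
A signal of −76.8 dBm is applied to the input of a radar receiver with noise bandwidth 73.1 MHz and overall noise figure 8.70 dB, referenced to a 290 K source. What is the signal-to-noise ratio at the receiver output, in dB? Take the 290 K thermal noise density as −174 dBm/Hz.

9.9 dB

Noise floor: N = −174 + 10 log₁₀(B) + NF
10 log₁₀(7.31×10⁷) = 78.64 dB
N = −174 + 78.64 + 8.70 = −86.66 dBm
SNR = P_sig − N = −76.8 − (−86.66) = 9.86 dB → 9.9 dB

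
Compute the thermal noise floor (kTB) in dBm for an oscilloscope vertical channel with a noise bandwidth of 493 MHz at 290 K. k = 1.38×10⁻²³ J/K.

−87.0 dBm

P_n = kTB = 1.38×10⁻²³ × 290 × 4.93×10⁸ = 1.97×10⁻¹² W
In dBm: 10 log₁₀(1.97×10⁻¹² / 10⁻³) = −87.0 dBm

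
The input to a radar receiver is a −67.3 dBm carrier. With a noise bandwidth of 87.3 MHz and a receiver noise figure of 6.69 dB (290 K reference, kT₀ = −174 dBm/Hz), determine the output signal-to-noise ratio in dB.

20.6 dB

Noise floor: N = −174 + 10 log₁₀(B) + NF
10 log₁₀(8.73×10⁷) = 79.41 dB
N = −174 + 79.41 + 6.69 = −87.90 dBm
SNR = P_sig − N = −67.3 − (−87.90) = 20.60 dB → 20.6 dB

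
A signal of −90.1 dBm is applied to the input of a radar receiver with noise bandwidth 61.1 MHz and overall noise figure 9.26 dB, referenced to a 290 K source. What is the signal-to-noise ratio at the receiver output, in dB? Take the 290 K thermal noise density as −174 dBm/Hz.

−3.2 dB

Noise floor: N = −174 + 10 log₁₀(B) + NF
10 log₁₀(6.11×10⁷) = 77.86 dB
N = −174 + 77.86 + 9.26 = −86.88 dBm
SNR = P_sig − N = −90.1 − (−86.88) = −3.22 dB → −3.2 dB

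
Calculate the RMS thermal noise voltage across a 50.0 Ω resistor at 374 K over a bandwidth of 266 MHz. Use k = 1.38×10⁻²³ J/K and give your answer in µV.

16.6 µV

V_n = √(4kTRB)
4kTRB = 4 × 1.38×10⁻²³ × 374 × 5.00×10¹ × 2.66×10⁸ = 2.75×10⁻¹⁰ V²
V_n = √(2.75×10⁻¹⁰) = 1.66×10⁻⁵ V = 16.6 µV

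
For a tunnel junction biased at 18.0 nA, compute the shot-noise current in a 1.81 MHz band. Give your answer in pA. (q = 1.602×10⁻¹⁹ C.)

102 pA

I_n = √(2qI·B)
2qI·B = 2 × 1.602×10⁻¹⁹ × 1.80×10⁻⁸ × 1.81×10⁶ = 1.04×10⁻²⁰ A²
I_n = √(1.04×10⁻²⁰) = 1.02×10⁻¹⁰ A = 102 pA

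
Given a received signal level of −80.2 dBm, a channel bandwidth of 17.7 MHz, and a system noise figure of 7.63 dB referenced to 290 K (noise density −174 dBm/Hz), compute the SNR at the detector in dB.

13.7 dB

Noise floor: N = −174 + 10 log₁₀(B) + NF
10 log₁₀(1.77×10⁷) = 72.48 dB
N = −174 + 72.48 + 7.63 = −93.89 dBm
SNR = P_sig − N = −80.2 − (−93.89) = 13.69 dB → 13.7 dB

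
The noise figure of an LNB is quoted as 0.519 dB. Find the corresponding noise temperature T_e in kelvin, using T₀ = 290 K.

36.8 K

F = 10^(0.519/10) = 1.12694
T_e = (F − 1)·T₀ = (1.12694 − 1) × 290 = 36.8 K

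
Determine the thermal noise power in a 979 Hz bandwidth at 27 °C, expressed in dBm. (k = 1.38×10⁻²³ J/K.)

T = 27 °C + 273.15 = 300.15 K
P_n = kTB = 1.38×10⁻²³ × 300.15 × 9.79×10² = 4.06×10⁻¹⁸ W
In dBm: 10 log₁₀(4.06×10⁻¹⁸ / 10⁻³) = −143.9 dBm

−143.9 dBm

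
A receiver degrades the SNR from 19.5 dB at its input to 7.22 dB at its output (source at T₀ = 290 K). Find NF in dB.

NF (dB) = SNR_in(dB) − SNR_out(dB) when the source is at T₀
NF = 19.5 − 7.22 = 12.28 dB

12.28 dB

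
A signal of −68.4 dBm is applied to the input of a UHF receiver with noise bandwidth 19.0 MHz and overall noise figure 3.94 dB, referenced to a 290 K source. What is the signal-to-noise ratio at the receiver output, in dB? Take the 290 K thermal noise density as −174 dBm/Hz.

Noise floor: N = −174 + 10 log₁₀(B) + NF
10 log₁₀(1.90×10⁷) = 72.79 dB
N = −174 + 72.79 + 3.94 = −97.27 dBm
SNR = P_sig − N = −68.4 − (−97.27) = 28.87 dB → 28.9 dB

28.9 dB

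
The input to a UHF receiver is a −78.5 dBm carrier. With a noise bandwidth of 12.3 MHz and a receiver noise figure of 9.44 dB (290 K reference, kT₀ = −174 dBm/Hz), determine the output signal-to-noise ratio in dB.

Noise floor: N = −174 + 10 log₁₀(B) + NF
10 log₁₀(1.23×10⁷) = 70.9 dB
N = −174 + 70.9 + 9.44 = −93.66 dBm
SNR = P_sig − N = −78.5 − (−93.66) = 15.16 dB → 15.2 dB

15.2 dB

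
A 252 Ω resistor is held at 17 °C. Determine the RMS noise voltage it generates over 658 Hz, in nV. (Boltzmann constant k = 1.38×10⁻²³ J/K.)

T = 17 °C + 273.15 = 290.15 K
V_n = √(4kTRB)
4kTRB = 4 × 1.38×10⁻²³ × 290.15 × 2.52×10² × 6.58×10² = 2.66×10⁻¹⁵ V²
V_n = √(2.66×10⁻¹⁵) = 5.15×10⁻⁸ V = 51.5 nV

51.5 nV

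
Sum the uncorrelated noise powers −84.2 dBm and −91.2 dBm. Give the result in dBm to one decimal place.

−83.4 dBm

Convert to linear, add, convert back:
P₁ = 3.80×10⁻¹² W, P₂ = 7.59×10⁻¹³ W
P_tot = 4.56×10⁻¹² W → 10 log₁₀(P_tot / 10⁻³) = −83.4 dBm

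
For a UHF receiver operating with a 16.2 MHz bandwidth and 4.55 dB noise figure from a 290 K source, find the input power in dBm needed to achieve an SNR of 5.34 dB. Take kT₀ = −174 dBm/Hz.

−92.0 dBm

Sensitivity = −174 + 10 log₁₀(B) + NF + SNR_min
= −174 + 72.1 + 4.55 + 5.34
= −92.01 dBm → −92.0 dBm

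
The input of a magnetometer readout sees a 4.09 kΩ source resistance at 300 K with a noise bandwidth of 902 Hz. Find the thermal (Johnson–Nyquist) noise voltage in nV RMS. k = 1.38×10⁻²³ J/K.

247 nV

V_n = √(4kTRB)
4kTRB = 4 × 1.38×10⁻²³ × 300 × 4.09×10³ × 9.02×10² = 6.11×10⁻¹⁴ V²
V_n = √(6.11×10⁻¹⁴) = 2.47×10⁻⁷ V = 247 nV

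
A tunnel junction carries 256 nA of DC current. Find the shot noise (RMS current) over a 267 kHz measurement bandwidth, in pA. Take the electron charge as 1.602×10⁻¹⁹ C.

I_n = √(2qI·B)
2qI·B = 2 × 1.602×10⁻¹⁹ × 2.56×10⁻⁷ × 2.67×10⁵ = 2.19×10⁻²⁰ A²
I_n = √(2.19×10⁻²⁰) = 1.48×10⁻¹⁰ A = 148 pA

148 pA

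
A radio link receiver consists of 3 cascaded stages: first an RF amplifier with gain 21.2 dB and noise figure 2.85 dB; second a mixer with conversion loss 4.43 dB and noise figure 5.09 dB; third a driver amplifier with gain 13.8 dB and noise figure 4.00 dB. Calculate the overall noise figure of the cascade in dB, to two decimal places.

Convert to linear (a loss of L dB is a gain of −L dB): F_i = 10^(NF_i/10), G_i = 10^(G_i,dB/10)
  Stage 1: F_1 = 10^(2.85/10) = 1.928, G_1 = 10^(21.2/10) = 131.8
  Stage 2: F_2 = 10^(5.09/10) = 3.228, G_2 = 10^(−4.43/10) = 0.3606
  Stage 3: F_3 = 10^(4.00/10) = 2.512, G_3 = 10^(13.8/10) = 23.99
Friis cascade:
  F = 1.928 + (3.228 − 1)/131.8 + (2.512 − 1)/47.53 = 1.976
NF = 10 log₁₀(1.976) = 2.96 dB

2.96 dB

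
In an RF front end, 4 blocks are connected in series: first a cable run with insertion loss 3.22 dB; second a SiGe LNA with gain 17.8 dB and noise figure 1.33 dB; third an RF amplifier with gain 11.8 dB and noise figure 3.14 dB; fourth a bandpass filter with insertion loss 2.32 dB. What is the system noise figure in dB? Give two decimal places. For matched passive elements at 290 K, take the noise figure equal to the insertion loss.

Convert to linear (a loss of L dB is a gain of −L dB): F_i = 10^(NF_i/10), G_i = 10^(G_i,dB/10)
  Stage 1: F_1 = 10^(3.22/10) = 2.099, G_1 = 10^(−3.22/10) = 0.4764
  Stage 2: F_2 = 10^(1.33/10) = 1.358, G_2 = 10^(17.8/10) = 60.26
  Stage 3: F_3 = 10^(3.14/10) = 2.061, G_3 = 10^(11.8/10) = 15.14
  Stage 4: F_4 = 10^(2.32/10) = 1.706, G_4 = 10^(−2.32/10) = 0.5861
Friis cascade:
  F = 2.099 + (1.358 − 1)/0.4764 + (2.061 − 1)/28.71 + (1.706 − 1)/434.5 = 2.890
NF = 10 log₁₀(2.890) = 4.61 dB

4.61 dB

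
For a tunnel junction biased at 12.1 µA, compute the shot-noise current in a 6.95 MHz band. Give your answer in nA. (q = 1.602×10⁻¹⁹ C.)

5.19 nA

I_n = √(2qI·B)
2qI·B = 2 × 1.602×10⁻¹⁹ × 1.21×10⁻⁵ × 6.95×10⁶ = 2.69×10⁻¹⁷ A²
I_n = √(2.69×10⁻¹⁷) = 5.19×10⁻⁹ A = 5.19 nA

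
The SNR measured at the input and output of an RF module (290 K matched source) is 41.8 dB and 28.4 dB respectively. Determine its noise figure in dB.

NF (dB) = SNR_in(dB) − SNR_out(dB) when the source is at T₀
NF = 41.8 − 28.4 = 13.4 dB

13.4 dB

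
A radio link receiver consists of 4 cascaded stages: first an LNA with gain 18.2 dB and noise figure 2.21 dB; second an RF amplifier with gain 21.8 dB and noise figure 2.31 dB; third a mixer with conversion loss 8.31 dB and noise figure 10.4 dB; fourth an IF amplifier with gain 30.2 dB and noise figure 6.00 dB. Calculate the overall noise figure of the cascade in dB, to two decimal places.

2.25 dB

Convert to linear (a loss of L dB is a gain of −L dB): F_i = 10^(NF_i/10), G_i = 10^(G_i,dB/10)
  Stage 1: F_1 = 10^(2.21/10) = 1.663, G_1 = 10^(18.2/10) = 66.07
  Stage 2: F_2 = 10^(2.31/10) = 1.702, G_2 = 10^(21.8/10) = 151.4
  Stage 3: F_3 = 10^(10.4/10) = 10.96, G_3 = 10^(−8.31/10) = 0.1476
  Stage 4: F_4 = 10^(6.00/10) = 3.981, G_4 = 10^(30.2/10) = 1047
Friis cascade:
  F = 1.663 + (1.702 − 1)/66.07 + (10.96 − 1)/1.000×10⁴ + (3.981 − 1)/1476 = 1.677
NF = 10 log₁₀(1.677) = 2.25 dB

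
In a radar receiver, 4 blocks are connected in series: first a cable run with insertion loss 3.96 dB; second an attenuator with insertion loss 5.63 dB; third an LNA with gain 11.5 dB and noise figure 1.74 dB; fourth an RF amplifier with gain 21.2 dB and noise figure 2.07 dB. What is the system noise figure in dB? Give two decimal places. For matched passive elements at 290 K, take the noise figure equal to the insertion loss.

Convert to linear (a loss of L dB is a gain of −L dB): F_i = 10^(NF_i/10), G_i = 10^(G_i,dB/10)
  Stage 1: F_1 = 10^(3.96/10) = 2.489, G_1 = 10^(−3.96/10) = 0.4018
  Stage 2: F_2 = 10^(5.63/10) = 3.656, G_2 = 10^(−5.63/10) = 0.2735
  Stage 3: F_3 = 10^(1.74/10) = 1.493, G_3 = 10^(11.5/10) = 14.13
  Stage 4: F_4 = 10^(2.07/10) = 1.611, G_4 = 10^(21.2/10) = 131.8
Friis cascade:
  F = 2.489 + (3.656 − 1)/0.4018 + (1.493 − 1)/0.1099 + (1.611 − 1)/1.552 = 13.98
NF = 10 log₁₀(13.98) = 11.45 dB

11.45 dB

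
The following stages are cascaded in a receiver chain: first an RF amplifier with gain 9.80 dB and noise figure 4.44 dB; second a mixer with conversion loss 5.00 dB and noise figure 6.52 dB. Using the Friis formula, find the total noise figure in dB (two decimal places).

4.98 dB

Convert to linear (a loss of L dB is a gain of −L dB): F_i = 10^(NF_i/10), G_i = 10^(G_i,dB/10)
  Stage 1: F_1 = 10^(4.44/10) = 2.780, G_1 = 10^(9.80/10) = 9.550
  Stage 2: F_2 = 10^(6.52/10) = 4.487, G_2 = 10^(−5.00/10) = 0.3162
Friis cascade:
  F = 2.780 + (4.487 − 1)/9.550 = 3.145
NF = 10 log₁₀(3.145) = 4.98 dB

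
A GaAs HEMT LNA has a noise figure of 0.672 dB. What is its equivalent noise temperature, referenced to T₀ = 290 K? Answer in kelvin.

48.5 K

F = 10^(0.672/10) = 1.16735
T_e = (F − 1)·T₀ = (1.16735 − 1) × 290 = 48.5 K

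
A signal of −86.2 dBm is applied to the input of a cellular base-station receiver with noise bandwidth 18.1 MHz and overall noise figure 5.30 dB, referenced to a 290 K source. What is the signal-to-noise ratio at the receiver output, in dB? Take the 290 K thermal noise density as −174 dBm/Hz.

9.9 dB

Noise floor: N = −174 + 10 log₁₀(B) + NF
10 log₁₀(1.81×10⁷) = 72.58 dB
N = −174 + 72.58 + 5.30 = −96.12 dBm
SNR = P_sig − N = −86.2 − (−96.12) = 9.92 dB → 9.9 dB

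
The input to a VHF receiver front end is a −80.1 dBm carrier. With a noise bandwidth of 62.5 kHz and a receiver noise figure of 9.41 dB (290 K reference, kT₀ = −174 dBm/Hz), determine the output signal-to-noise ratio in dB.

36.5 dB

Noise floor: N = −174 + 10 log₁₀(B) + NF
10 log₁₀(6.25×10⁴) = 47.96 dB
N = −174 + 47.96 + 9.41 = −116.63 dBm
SNR = P_sig − N = −80.1 − (−116.63) = 36.53 dB → 36.5 dB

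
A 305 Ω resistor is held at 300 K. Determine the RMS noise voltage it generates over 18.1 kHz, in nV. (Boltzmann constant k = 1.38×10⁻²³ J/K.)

302 nV

V_n = √(4kTRB)
4kTRB = 4 × 1.38×10⁻²³ × 300 × 3.05×10² × 1.81×10⁴ = 9.14×10⁻¹⁴ V²
V_n = √(9.14×10⁻¹⁴) = 3.02×10⁻⁷ V = 302 nV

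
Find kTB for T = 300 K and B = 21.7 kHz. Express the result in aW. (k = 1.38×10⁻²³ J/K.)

P_n = kTB = 1.38×10⁻²³ × 300 × 2.17×10⁴ = 8.98×10⁻¹⁷ W = 89.8 aW

89.8 aW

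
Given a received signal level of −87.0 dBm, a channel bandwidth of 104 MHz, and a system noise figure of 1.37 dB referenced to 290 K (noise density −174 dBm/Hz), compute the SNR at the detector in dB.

Noise floor: N = −174 + 10 log₁₀(B) + NF
10 log₁₀(1.04×10⁸) = 80.17 dB
N = −174 + 80.17 + 1.37 = −92.46 dBm
SNR = P_sig − N = −87.0 − (−92.46) = 5.46 dB → 5.5 dB

5.5 dB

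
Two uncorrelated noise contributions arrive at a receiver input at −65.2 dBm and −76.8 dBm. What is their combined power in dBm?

−64.9 dBm

Convert to linear, add, convert back:
P₁ = 3.02×10⁻¹⁰ W, P₂ = 2.09×10⁻¹¹ W
P_tot = 3.23×10⁻¹⁰ W → 10 log₁₀(P_tot / 10⁻³) = −64.9 dBm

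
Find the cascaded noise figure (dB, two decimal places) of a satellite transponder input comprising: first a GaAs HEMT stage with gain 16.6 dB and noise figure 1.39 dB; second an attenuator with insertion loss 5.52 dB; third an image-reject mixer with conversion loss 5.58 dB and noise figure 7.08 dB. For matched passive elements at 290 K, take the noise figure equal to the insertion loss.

Convert to linear (a loss of L dB is a gain of −L dB): F_i = 10^(NF_i/10), G_i = 10^(G_i,dB/10)
  Stage 1: F_1 = 10^(1.39/10) = 1.377, G_1 = 10^(16.6/10) = 45.71
  Stage 2: F_2 = 10^(5.52/10) = 3.565, G_2 = 10^(−5.52/10) = 0.2805
  Stage 3: F_3 = 10^(7.08/10) = 5.105, G_3 = 10^(−5.58/10) = 0.2767
Friis cascade:
  F = 1.377 + (3.565 − 1)/45.71 + (5.105 − 1)/12.82 = 1.753
NF = 10 log₁₀(1.753) = 2.44 dB

2.44 dB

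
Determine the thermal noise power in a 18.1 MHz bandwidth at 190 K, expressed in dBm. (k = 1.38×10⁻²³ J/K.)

P_n = kTB = 1.38×10⁻²³ × 190 × 1.81×10⁷ = 4.75×10⁻¹⁴ W
In dBm: 10 log₁₀(4.75×10⁻¹⁴ / 10⁻³) = −103.2 dBm

−103.2 dBm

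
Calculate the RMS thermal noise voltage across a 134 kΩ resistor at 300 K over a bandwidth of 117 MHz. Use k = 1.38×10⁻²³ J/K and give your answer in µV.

V_n = √(4kTRB)
4kTRB = 4 × 1.38×10⁻²³ × 300 × 1.34×10⁵ × 1.17×10⁸ = 2.60×10⁻⁷ V²
V_n = √(2.60×10⁻⁷) = 5.10×10⁻⁴ V = 510 µV

510 µV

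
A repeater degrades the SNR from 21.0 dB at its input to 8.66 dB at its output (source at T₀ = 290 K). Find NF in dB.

NF (dB) = SNR_in(dB) − SNR_out(dB) when the source is at T₀
NF = 21.0 − 8.66 = 12.34 dB

12.34 dB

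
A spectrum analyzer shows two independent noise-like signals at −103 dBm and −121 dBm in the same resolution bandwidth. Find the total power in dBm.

Convert to linear, add, convert back:
P₁ = 5.01×10⁻¹⁴ W, P₂ = 7.94×10⁻¹⁶ W
P_tot = 5.09×10⁻¹⁴ W → 10 log₁₀(P_tot / 10⁻³) = −102.9 dBm

−102.9 dBm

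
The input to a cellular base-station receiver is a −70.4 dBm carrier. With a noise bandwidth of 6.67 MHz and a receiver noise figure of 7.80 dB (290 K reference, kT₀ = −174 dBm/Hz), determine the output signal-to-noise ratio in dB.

27.6 dB

Noise floor: N = −174 + 10 log₁₀(B) + NF
10 log₁₀(6.67×10⁶) = 68.24 dB
N = −174 + 68.24 + 7.80 = −97.96 dBm
SNR = P_sig − N = −70.4 − (−97.96) = 27.56 dB → 27.6 dB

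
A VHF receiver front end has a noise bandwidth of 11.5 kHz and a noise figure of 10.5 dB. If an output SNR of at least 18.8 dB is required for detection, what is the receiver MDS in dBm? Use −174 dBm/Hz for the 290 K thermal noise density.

−104.1 dBm

Sensitivity = −174 + 10 log₁₀(B) + NF + SNR_min
= −174 + 40.61 + 10.5 + 18.8
= −104.09 dBm → −104.1 dBm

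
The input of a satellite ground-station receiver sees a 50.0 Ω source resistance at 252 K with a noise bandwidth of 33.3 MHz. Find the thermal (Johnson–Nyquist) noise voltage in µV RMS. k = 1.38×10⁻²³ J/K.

4.81 µV

V_n = √(4kTRB)
4kTRB = 4 × 1.38×10⁻²³ × 252 × 5.00×10¹ × 3.33×10⁷ = 2.32×10⁻¹¹ V²
V_n = √(2.32×10⁻¹¹) = 4.81×10⁻⁶ V = 4.81 µV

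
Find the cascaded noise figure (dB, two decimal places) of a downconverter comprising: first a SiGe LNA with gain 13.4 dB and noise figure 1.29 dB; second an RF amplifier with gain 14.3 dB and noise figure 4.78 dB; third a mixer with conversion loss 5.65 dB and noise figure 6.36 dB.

1.59 dB

Convert to linear (a loss of L dB is a gain of −L dB): F_i = 10^(NF_i/10), G_i = 10^(G_i,dB/10)
  Stage 1: F_1 = 10^(1.29/10) = 1.346, G_1 = 10^(13.4/10) = 21.88
  Stage 2: F_2 = 10^(4.78/10) = 3.006, G_2 = 10^(14.3/10) = 26.92
  Stage 3: F_3 = 10^(6.36/10) = 4.325, G_3 = 10^(−5.65/10) = 0.2723
Friis cascade:
  F = 1.346 + (3.006 − 1)/21.88 + (4.325 − 1)/588.8 = 1.443
NF = 10 log₁₀(1.443) = 1.59 dB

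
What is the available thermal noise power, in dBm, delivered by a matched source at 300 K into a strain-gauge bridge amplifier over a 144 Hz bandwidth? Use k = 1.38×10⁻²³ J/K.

−152.2 dBm

P_n = kTB = 1.38×10⁻²³ × 300 × 1.44×10² = 5.96×10⁻¹⁹ W
In dBm: 10 log₁₀(5.96×10⁻¹⁹ / 10⁻³) = −152.2 dBm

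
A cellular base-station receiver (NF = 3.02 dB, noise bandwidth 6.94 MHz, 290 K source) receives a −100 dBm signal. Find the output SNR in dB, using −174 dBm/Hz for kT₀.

2.6 dB

Noise floor: N = −174 + 10 log₁₀(B) + NF
10 log₁₀(6.94×10⁶) = 68.41 dB
N = −174 + 68.41 + 3.02 = −102.57 dBm
SNR = P_sig − N = −100 − (−102.57) = 2.57 dB → 2.6 dB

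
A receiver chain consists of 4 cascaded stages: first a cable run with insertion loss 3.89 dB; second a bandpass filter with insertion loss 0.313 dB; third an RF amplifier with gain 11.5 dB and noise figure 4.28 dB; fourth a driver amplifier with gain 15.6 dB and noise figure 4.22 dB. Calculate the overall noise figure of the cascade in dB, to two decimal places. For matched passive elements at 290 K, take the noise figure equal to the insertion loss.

Convert to linear (a loss of L dB is a gain of −L dB): F_i = 10^(NF_i/10), G_i = 10^(G_i,dB/10)
  Stage 1: F_1 = 10^(3.89/10) = 2.449, G_1 = 10^(−3.89/10) = 0.4083
  Stage 2: F_2 = 10^(0.313/10) = 1.075, G_2 = 10^(−0.313/10) = 0.9305
  Stage 3: F_3 = 10^(4.28/10) = 2.679, G_3 = 10^(11.5/10) = 14.13
  Stage 4: F_4 = 10^(4.22/10) = 2.642, G_4 = 10^(15.6/10) = 36.31
Friis cascade:
  F = 2.449 + (1.075 − 1)/0.4083 + (2.679 − 1)/0.3799 + (2.642 − 1)/5.367 = 7.358
NF = 10 log₁₀(7.358) = 8.67 dB

8.67 dB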